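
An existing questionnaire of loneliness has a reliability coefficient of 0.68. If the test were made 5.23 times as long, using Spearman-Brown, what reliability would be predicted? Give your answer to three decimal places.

By Spearman-Brown, r_new = n r / (1 + (n − 1) r).
r_new = 5.23·0.68 / [1 + (5.23 − 1)·0.68]
r_new = 3.5564 / 3.8764 ≈ 0.9174

0.917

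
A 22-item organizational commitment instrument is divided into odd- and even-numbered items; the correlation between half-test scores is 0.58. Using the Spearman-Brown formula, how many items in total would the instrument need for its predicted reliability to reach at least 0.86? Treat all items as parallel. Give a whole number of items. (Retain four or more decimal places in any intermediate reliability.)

Corrected full-test reliability: r_full = 2 × 0.58 / (1 + 0.58) ≈ 0.7342
n = r_tgt(1 − r_full) / [r_full(1 − r_tgt)] = 0.86 × 0.2658 / (0.7342 × 0.14) ≈ 2.2239
Required items = 2.2239 × 22 = 48.93, so 49 items.

49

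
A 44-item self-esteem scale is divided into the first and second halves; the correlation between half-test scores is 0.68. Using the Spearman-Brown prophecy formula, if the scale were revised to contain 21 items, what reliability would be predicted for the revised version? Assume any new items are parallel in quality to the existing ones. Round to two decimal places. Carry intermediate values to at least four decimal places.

0.67

First correct the split-half correlation to full-test reliability: r_full = 2 × 0.68 / (1 + 0.68) ≈ 0.8095
Length factor from 44 to 21 items: n = 21/44 = 0.4773
r_new = n·r_full / (1 + (n − 1)·r_full) = 0.3864 / 0.5769 ≈ 0.6698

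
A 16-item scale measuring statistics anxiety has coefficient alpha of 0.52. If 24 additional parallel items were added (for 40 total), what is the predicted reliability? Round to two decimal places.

0.73

n = 40/16 = 2.5
r_new = 2.5·0.52 / [1 + (2.5 − 1)·0.52]
r_new = 1.3000 / 1.7800 ≈ 0.7303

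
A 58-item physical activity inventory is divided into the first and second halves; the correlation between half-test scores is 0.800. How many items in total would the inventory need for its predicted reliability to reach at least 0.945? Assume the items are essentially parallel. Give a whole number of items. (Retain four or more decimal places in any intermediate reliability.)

125

Corrected full-test reliability: r_full = 2 × 0.800 / (1 + 0.800) ≈ 0.8889
Solve Spearman-Brown for n: n = 0.945(1 − 0.8889) / [0.8889(1 − 0.945)] = 2.1475
Required items = 2.1475 × 58 = 124.55, so 125 items.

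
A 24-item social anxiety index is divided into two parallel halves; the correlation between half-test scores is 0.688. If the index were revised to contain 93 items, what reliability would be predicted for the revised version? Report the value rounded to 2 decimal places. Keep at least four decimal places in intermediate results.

0.94

Full-test reliability from the split-half r: r_full = 2(0.688)/(1 + 0.688) = 0.8152
Then adjust to 93 items: n = 93/24 = 3.8750
r_new = n·r_full / (1 + (n − 1)·r_full) = 3.1589 / 3.3437 ≈ 0.9447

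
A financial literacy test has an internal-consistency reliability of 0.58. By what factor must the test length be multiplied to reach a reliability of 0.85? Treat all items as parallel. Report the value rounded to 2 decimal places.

4.10

Spearman-Brown solved for the length factor n:
n = r_target (1 − r_old) / [ r_old (1 − r_target) ]
n = 0.85(1 − 0.58) / [0.58(1 − 0.85)]
  = 0.3570 / 0.0870 = 4.1034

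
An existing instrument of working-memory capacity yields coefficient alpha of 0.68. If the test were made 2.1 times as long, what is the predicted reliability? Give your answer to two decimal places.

0.82

Apply the Spearman-Brown prophecy formula, r' = nr / [1 + (n − 1)r]:
r_new = (2.1 × 0.68) / (1 + (2.1 − 1) × 0.68)
r_new = 1.4280 / 1.7480 ≈ 0.8169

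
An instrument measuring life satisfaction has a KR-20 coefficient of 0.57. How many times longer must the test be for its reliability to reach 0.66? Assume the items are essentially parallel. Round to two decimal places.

1.46

n = [0.66 × 0.43] / [0.57 × 0.34]
n = 0.2838 / 0.1938 ≈ 1.4644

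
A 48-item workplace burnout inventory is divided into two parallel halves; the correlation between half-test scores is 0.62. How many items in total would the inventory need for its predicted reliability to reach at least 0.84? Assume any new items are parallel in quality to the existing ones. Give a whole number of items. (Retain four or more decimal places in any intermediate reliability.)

r_full = 2(0.62)/(1 + 0.62) = 0.7654
n = r_tgt(1 − r_full) / [r_full(1 − r_tgt)] = 0.84 × 0.2346 / (0.7654 × 0.16) ≈ 1.6092
Items = 1.6092 × 48 ≈ 77.24 → 78

78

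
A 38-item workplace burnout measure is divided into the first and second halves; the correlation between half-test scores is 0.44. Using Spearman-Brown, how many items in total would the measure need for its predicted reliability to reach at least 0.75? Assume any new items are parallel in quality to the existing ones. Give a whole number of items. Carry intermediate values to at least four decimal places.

73

r_full = 2(0.44)/(1 + 0.44) = 0.6111
Solve Spearman-Brown for n: n = 0.75(1 − 0.6111) / [0.6111(1 − 0.75)] = 1.9092
Required items = 1.9092 × 38 = 72.55, so 73 items.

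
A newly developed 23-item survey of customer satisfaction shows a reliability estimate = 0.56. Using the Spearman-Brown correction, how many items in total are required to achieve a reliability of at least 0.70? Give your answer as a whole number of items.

43

n = 0.70 × (1 − 0.56) / [ 0.56 × (1 − 0.70) ]
  = 0.3080 / 0.1680 = 1.8333
1.8333 × 23 = 42.17 → 43 items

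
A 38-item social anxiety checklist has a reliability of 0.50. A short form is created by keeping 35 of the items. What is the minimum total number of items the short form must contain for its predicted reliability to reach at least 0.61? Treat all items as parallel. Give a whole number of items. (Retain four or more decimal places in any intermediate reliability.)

First, r for the 35-item form: n = 35/38 = 0.9211, so r_35 = 0.9211·0.50/(1 + (0.9211 − 1)·0.50) = 0.4795
Then solve for n' with r_old = 0.4795, r_target = 0.61: n' = 0.61(1 − 0.4795)/[0.4795(1 − 0.61)] = 1.6978
Total items = 1.6978 × 35 = 59.42, rounded up to 60.

60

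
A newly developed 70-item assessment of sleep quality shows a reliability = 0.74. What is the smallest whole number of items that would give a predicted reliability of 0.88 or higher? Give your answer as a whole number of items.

Rearranging the Spearman-Brown formula for n,
n = r_target (1 − r_old) / [ r_old (1 − r_target) ]
n = 0.88(1 − 0.74) / [0.74(1 − 0.88)]
n = 0.2288 / 0.0888 ≈ 2.5766
Items needed = n × 70 = 2.5766 × 70 ≈ 180.36 → round up to 181

181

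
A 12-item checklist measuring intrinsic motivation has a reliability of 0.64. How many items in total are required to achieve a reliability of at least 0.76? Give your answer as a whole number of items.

22

Invert Spearman-Brown to solve for n:
n = r_target (1 − r_old) / [ r_old (1 − r_target) ]
n = 0.76 × (1 − 0.64) / [ 0.64 × (1 − 0.76) ]
n = 0.2736 / 0.1536 ≈ 1.7813
So the test needs 1.7813 × 12 ≈ 21.38 items; rounding up, 22.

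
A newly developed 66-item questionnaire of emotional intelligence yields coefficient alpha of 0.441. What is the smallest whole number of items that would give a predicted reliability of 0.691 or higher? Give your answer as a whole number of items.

Invert Spearman-Brown to solve for n:
n = r_target (1 − r_old) / [ r_old (1 − r_target) ]
n = 0.691 × (1 − 0.441) / [ 0.441 × (1 − 0.691) ]
  = 0.386269 / 0.136269 = 2.8346
2.8346 × 66 = 187.08 → 188 items

188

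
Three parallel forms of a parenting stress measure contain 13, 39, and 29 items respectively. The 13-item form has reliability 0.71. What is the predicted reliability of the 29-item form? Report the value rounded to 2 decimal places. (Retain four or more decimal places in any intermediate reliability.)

The 39-item form is not needed; work directly from the 13-item form with n = 29/13 = 2.2308.
r_{29} = n·r / (1 + (n − 1)·r) = 1.5839 / 1.8739 ≈ 0.8452

0.85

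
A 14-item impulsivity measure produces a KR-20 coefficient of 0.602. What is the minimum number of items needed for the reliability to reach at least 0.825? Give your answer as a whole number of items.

44

n = 0.825 × (1 − 0.602) / [ 0.602 × (1 − 0.825) ]
n = 0.328350 / 0.105350 ≈ 3.1168
So the test needs 3.1168 × 14 ≈ 43.64 items; rounding up, 44.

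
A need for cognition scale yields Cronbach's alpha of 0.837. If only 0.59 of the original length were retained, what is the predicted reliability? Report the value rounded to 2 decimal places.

0.75

r_new = 0.59·0.837 / [1 + (0.59 − 1)·0.837]
     = 0.4938 / 0.6568 = 0.7518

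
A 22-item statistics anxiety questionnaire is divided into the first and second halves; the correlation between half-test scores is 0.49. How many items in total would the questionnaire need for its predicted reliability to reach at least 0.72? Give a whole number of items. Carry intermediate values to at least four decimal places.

r_full = 2(0.49)/(1 + 0.49) = 0.6577
Solve Spearman-Brown for n: n = 0.72(1 − 0.6577) / [0.6577(1 − 0.72)] = 1.3383
Required items = 1.3383 × 22 = 29.44, so 30 items.

30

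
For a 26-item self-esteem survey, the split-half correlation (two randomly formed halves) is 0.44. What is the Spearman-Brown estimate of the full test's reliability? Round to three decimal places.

0.611

Apply the Spearman-Brown correction with n = 2:
r_full = 2r_hh / (1 + r_hh) = 2 × 0.44 / (1 + 0.44)
r_full = 0.8800 / 1.4400 ≈ 0.6111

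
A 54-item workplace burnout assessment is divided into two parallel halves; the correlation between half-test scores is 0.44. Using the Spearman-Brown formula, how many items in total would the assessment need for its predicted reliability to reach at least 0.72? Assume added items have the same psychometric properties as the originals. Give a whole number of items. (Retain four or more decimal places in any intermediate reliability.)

r_full = 2(0.44)/(1 + 0.44) = 0.6111
n = r_tgt(1 − r_full) / [r_full(1 − r_tgt)] = 0.72 × 0.3889 / (0.6111 × 0.28) ≈ 1.6364
Required items = 1.6364 × 54 = 88.37, so 89 items.

89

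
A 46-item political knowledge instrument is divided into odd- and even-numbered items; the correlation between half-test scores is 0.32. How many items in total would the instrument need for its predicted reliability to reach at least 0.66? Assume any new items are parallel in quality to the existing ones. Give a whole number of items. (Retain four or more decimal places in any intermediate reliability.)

95

r_full = 2(0.32)/(1 + 0.32) = 0.4848
n = r_tgt(1 − r_full) / [r_full(1 − r_tgt)] = 0.66 × 0.5152 / (0.4848 × 0.34) ≈ 2.0629
Items = 2.0629 × 46 ≈ 94.89 → 95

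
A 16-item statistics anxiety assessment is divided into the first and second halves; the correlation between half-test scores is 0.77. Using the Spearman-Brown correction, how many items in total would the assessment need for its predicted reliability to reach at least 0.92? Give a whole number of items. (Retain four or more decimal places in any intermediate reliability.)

Corrected full-test reliability: r_full = 2 × 0.77 / (1 + 0.77) ≈ 0.8701
Solve Spearman-Brown for n: n = 0.92(1 − 0.8701) / [0.8701(1 − 0.92)] = 1.7169
Items = 1.7169 × 16 ≈ 27.47 → 28

28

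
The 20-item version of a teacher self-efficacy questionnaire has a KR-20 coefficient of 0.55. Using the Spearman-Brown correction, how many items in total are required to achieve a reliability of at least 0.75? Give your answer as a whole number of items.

n = 0.75 × (1 − 0.55) / [ 0.55 × (1 − 0.75) ]
n = 0.3375 / 0.1375 ≈ 2.4545
Items needed = n × 20 = 2.4545 × 20 ≈ 49.09 → round up to 50

50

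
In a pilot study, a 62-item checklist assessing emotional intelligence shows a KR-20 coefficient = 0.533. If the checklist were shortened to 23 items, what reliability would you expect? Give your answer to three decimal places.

Length ratio n = 23/62 = 0.371
Apply the Spearman-Brown prophecy formula, r' = nr / [1 + (n − 1)r]:
r_new = (0.371 × 0.533) / (1 + (0.371 − 1) × 0.533)
r_new = 0.1977 / 0.6647 ≈ 0.2974

0.297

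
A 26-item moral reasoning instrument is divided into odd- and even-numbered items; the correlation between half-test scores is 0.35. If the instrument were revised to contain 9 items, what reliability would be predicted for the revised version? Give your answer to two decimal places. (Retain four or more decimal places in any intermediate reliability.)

First correct the split-half correlation to full-test reliability: r_full = 2 × 0.35 / (1 + 0.35) ≈ 0.5185
Length factor from 26 to 9 items: n = 9/26 = 0.3462
r_new = n·r_full / (1 + (n − 1)·r_full) = 0.1795 / 0.6610 ≈ 0.2716

0.27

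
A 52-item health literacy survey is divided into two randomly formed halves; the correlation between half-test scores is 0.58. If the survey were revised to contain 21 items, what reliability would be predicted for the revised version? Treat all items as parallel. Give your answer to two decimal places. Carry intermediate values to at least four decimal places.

First correct the split-half correlation to full-test reliability: r_full = 2 × 0.58 / (1 + 0.58) ≈ 0.7342
Then adjust to 21 items: n = 21/52 = 0.4038
r_new = n·r_full / (1 + (n − 1)·r_full) = 0.2965 / 0.5623 ≈ 0.5273

0.53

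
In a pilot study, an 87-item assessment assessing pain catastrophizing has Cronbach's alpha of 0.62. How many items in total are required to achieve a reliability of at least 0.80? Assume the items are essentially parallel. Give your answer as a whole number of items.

214

Spearman-Brown solved for the length factor n:
n = r_target (1 − r_old) / [ r_old (1 − r_target) ]
n = 0.80(1 − 0.62) / [0.62(1 − 0.80)]
  = 0.3040 / 0.1240 = 2.4516
Items needed = n × 87 = 2.4516 × 87 ≈ 213.29 → round up to 214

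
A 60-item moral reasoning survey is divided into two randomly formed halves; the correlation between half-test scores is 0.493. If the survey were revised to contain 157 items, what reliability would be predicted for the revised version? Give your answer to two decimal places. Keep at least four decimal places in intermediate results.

First correct the split-half correlation to full-test reliability: r_full = 2 × 0.493 / (1 + 0.493) ≈ 0.6604
Then adjust to 157 items: n = 157/60 = 2.6167
r_new = n·r_full / (1 + (n − 1)·r_full) = 1.7281 / 2.0677 ≈ 0.8358

0.84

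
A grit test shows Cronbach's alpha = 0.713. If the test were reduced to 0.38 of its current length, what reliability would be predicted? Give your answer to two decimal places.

0.49

r_new = (0.38 × 0.713) / (1 + (0.38 − 1) × 0.713)
     = 0.2709 / 0.5579 = 0.4856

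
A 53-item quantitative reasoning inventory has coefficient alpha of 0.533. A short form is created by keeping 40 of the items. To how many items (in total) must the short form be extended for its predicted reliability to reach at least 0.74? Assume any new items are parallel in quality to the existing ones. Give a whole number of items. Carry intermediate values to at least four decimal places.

First, r for the 40-item form: n = 40/53 = 0.7547, so r_40 = 0.7547·0.533/(1 + (0.7547 − 1)·0.533) = 0.4628
Then solve for n' with r_old = 0.4628, r_target = 0.74: n' = 0.74(1 − 0.4628)/[0.4628(1 − 0.74)] = 3.3037
Items = 3.3037 × 40 ≈ 132.15 → 133

133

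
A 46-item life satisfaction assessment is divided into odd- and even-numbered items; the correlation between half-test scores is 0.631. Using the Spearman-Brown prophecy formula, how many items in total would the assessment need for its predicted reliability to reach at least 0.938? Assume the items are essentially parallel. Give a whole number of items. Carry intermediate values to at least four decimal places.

r_full = 2(0.631)/(1 + 0.631) = 0.7738
Solve Spearman-Brown for n: n = 0.938(1 − 0.7738) / [0.7738(1 − 0.938)] = 4.4226
Items = 4.4226 × 46 ≈ 203.44 → 204

204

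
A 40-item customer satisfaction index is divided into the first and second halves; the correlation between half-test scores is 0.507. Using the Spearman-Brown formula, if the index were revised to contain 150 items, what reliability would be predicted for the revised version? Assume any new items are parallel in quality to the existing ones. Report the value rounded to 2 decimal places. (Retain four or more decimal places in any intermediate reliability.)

Spearman-Brown correction (n = 2): r_full = 2·0.507/(1 + 0.507) = 0.6729
Length factor from 40 to 150 items: n = 150/40 = 3.7500
r_new = n·r_full / (1 + (n − 1)·r_full) = 2.5234 / 2.8505 ≈ 0.8852

0.89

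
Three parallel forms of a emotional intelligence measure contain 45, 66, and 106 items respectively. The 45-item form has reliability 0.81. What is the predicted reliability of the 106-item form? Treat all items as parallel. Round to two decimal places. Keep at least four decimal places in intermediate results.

0.91

Only the ratio of lengths matters: n = 106/45 = 2.3556
r_{106} = n·r / (1 + (n − 1)·r) = 1.9080 / 2.0980 ≈ 0.9094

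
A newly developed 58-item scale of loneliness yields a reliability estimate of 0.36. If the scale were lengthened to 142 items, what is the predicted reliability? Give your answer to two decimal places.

0.58

Length ratio n = 142/58 = 2.4483
Apply the Spearman-Brown prophecy formula, r' = nr / [1 + (n − 1)r]:
r_new = 2.4483·0.36 / [1 + (2.4483 − 1)·0.36]
     = 0.8814 / 1.5214 = 0.5793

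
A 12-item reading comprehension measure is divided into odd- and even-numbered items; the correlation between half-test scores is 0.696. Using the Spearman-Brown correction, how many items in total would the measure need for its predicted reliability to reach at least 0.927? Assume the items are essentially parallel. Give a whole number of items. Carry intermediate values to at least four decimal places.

r_full = 2(0.696)/(1 + 0.696) = 0.8208
Solve Spearman-Brown for n: n = 0.927(1 − 0.8208) / [0.8208(1 − 0.927)] = 2.7724
Required items = 2.7724 × 12 = 33.27, so 34 items.

34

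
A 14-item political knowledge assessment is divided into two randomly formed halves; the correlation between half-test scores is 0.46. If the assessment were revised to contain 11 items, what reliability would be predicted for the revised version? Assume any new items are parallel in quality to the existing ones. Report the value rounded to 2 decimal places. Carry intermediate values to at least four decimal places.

0.57

Full-test reliability from the split-half r: r_full = 2(0.46)/(1 + 0.46) = 0.6301
Length factor from 14 to 11 items: n = 11/14 = 0.7857
r_new = n·r_full / (1 + (n − 1)·r_full) = 0.4951 / 0.8650 ≈ 0.5724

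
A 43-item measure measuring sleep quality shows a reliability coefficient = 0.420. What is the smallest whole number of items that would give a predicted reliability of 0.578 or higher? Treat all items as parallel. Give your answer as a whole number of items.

Rearranging the Spearman-Brown formula for n,
n = r*(1 − r) / [ r (1 − r*) ]
n = 0.578(1 − 0.420) / [0.420(1 − 0.578)]
  = 0.335240 / 0.177240 = 1.8914
Items needed = n × 43 = 1.8914 × 43 ≈ 81.33 → round up to 82

82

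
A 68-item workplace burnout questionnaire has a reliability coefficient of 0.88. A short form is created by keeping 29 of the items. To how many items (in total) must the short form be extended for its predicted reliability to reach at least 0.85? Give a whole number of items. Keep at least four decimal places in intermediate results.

53

First, r for the 29-item form: n = 29/68 = 0.4265, so r_29 = 0.4265·0.88/(1 + (0.4265 − 1)·0.88) = 0.7577
Length factor from the short form to reach 0.85: n' = 0.85(1 − 0.7577) / [0.7577(1 − 0.85)] ≈ 1.8121
Total items = 1.8121 × 29 = 52.55, rounded up to 53.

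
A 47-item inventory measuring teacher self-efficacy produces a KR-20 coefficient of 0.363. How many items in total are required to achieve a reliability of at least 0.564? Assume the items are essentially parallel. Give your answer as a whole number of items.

107

n = [0.564 × 0.637] / [0.363 × 0.436]
  = 0.359268 / 0.158268 = 2.2700
Items needed = n × 47 = 2.2700 × 47 ≈ 106.69 → round up to 107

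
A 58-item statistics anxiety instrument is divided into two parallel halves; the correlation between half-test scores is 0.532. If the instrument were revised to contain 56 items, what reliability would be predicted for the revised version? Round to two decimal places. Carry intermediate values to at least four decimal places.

Spearman-Brown correction (n = 2): r_full = 2·0.532/(1 + 0.532) = 0.6945
Length factor from 58 to 56 items: n = 56/58 = 0.9655
r_new = n·r_full / (1 + (n − 1)·r_full) = 0.6705 / 0.9760 ≈ 0.6870

0.69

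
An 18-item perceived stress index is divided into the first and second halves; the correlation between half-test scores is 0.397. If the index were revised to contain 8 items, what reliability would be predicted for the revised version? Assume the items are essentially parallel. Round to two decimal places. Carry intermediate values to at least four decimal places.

0.37

First correct the split-half correlation to full-test reliability: r_full = 2 × 0.397 / (1 + 0.397) ≈ 0.5684
Then adjust to 8 items: n = 8/18 = 0.4444
r_new = n·r_full / (1 + (n − 1)·r_full) = 0.2526 / 0.6842 ≈ 0.3692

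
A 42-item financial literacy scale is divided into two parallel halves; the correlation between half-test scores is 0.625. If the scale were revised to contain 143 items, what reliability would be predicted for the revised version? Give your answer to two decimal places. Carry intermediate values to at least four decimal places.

0.92

First correct the split-half correlation to full-test reliability: r_full = 2 × 0.625 / (1 + 0.625) ≈ 0.7692
Then adjust to 143 items: n = 143/42 = 3.4048
r_new = n·r_full / (1 + (n − 1)·r_full) = 2.6190 / 2.8498 ≈ 0.9190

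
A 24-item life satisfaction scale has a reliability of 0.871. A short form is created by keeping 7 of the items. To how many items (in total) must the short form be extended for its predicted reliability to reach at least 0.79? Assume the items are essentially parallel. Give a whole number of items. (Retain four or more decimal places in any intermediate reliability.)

14

Short-form reliability: n = 7/24 = 0.2917; r_7 = n·r/(1+(n−1)r) ≈ 0.6632
Length factor from the short form to reach 0.79: n' = 0.79(1 − 0.6632) / [0.6632(1 − 0.79)] ≈ 1.9104
Items = 1.9104 × 7 ≈ 13.37 → 14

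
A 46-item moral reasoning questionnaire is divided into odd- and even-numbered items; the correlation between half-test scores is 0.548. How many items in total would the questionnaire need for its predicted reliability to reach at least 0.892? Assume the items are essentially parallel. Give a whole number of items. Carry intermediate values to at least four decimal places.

157

Corrected full-test reliability: r_full = 2 × 0.548 / (1 + 0.548) ≈ 0.7080
Solve Spearman-Brown for n: n = 0.892(1 − 0.7080) / [0.7080(1 − 0.892)] = 3.4064
Items = 3.4064 × 46 ≈ 156.69 → 157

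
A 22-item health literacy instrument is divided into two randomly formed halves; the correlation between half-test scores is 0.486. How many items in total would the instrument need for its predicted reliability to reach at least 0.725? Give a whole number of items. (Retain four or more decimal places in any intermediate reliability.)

Corrected full-test reliability: r_full = 2 × 0.486 / (1 + 0.486) ≈ 0.6541
n = r_tgt(1 − r_full) / [r_full(1 − r_tgt)] = 0.725 × 0.3459 / (0.6541 × 0.275) ≈ 1.3942
Items = 1.3942 × 22 ≈ 30.67 → 31

31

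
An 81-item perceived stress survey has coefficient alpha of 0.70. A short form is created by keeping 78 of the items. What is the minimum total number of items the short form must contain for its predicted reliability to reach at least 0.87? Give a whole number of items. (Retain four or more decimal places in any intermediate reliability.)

Short-form reliability: n = 78/81 = 0.9630; r_78 = n·r/(1+(n−1)r) ≈ 0.6920
Length factor from the short form to reach 0.87: n' = 0.87(1 − 0.6920) / [0.6920(1 − 0.87)] ≈ 2.9787
Items = 2.9787 × 78 ≈ 232.34 → 233

233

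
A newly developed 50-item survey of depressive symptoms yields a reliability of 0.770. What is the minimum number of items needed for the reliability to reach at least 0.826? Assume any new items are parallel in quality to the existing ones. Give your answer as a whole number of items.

Rearranging the Spearman-Brown formula for n,
n = r_target (1 − r_old) / [ r_old (1 − r_target) ]
n = [0.826 × 0.230] / [0.770 × 0.174]
n = 0.189980 / 0.133980 ≈ 1.4180
So the test needs 1.4180 × 50 ≈ 70.90 items; rounding up, 71.

71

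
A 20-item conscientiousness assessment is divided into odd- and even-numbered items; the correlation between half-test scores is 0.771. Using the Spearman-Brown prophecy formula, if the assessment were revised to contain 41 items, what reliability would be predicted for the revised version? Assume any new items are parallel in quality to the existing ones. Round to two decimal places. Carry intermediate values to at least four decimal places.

First correct the split-half correlation to full-test reliability: r_full = 2 × 0.771 / (1 + 0.771) ≈ 0.8707
Length factor from 20 to 41 items: n = 41/20 = 2.0500
r_new = n·r_full / (1 + (n − 1)·r_full) = 1.7849 / 1.9142 ≈ 0.9325

0.93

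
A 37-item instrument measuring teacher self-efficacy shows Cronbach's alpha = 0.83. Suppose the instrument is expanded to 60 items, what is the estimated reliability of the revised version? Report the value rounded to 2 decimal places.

0.89

Length ratio n = 60/37 = 1.6216
Apply the Spearman-Brown prophecy formula, r' = nr / [1 + (n − 1)r]:
r_new = 1.6216·0.83 / [1 + (1.6216 − 1)·0.83]
     = 1.3459 / 1.5159 = 0.8879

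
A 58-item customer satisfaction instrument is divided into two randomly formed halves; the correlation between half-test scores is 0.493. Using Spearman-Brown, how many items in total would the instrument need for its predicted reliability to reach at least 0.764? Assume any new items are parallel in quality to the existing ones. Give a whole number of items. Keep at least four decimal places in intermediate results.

97

r_full = 2(0.493)/(1 + 0.493) = 0.6604
n = r_tgt(1 − r_full) / [r_full(1 − r_tgt)] = 0.764 × 0.3396 / (0.6604 × 0.236) ≈ 1.6647
Items = 1.6647 × 58 ≈ 96.55 → 97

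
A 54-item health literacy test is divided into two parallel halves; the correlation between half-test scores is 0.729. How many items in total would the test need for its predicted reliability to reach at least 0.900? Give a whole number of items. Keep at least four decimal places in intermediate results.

91

Corrected full-test reliability: r_full = 2 × 0.729 / (1 + 0.729) ≈ 0.8433
n = r_tgt(1 − r_full) / [r_full(1 − r_tgt)] = 0.900 × 0.1567 / (0.8433 × 0.100) ≈ 1.6724
Items = 1.6724 × 54 ≈ 90.31 → 91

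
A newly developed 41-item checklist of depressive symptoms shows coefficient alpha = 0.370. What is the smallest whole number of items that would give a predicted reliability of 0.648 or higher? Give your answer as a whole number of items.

Spearman-Brown solved for the length factor n:
n = r_target (1 − r_old) / [ r_old (1 − r_target) ]
n = 0.648(1 − 0.370) / [0.370(1 − 0.648)]
n = 0.408240 / 0.130240 ≈ 3.1345
So the test needs 3.1345 × 41 ≈ 128.51 items; rounding up, 129.

129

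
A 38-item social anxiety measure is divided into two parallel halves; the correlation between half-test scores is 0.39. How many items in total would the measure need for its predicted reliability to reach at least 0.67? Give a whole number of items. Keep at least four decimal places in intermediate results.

r_full = 2(0.39)/(1 + 0.39) = 0.5612
n = r_tgt(1 − r_full) / [r_full(1 − r_tgt)] = 0.67 × 0.4388 / (0.5612 × 0.33) ≈ 1.5875
Items = 1.5875 × 38 ≈ 60.32 → 61

61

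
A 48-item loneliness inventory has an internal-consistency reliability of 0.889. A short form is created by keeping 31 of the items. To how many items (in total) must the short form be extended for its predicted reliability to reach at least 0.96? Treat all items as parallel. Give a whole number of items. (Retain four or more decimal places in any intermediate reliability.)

First, r for the 31-item form: n = 31/48 = 0.6458, so r_31 = 0.6458·0.889/(1 + (0.6458 − 1)·0.889) = 0.8380
Length factor from the short form to reach 0.96: n' = 0.96(1 − 0.8380) / [0.8380(1 − 0.96)] ≈ 4.6396
Items = 4.6396 × 31 ≈ 143.83 → 144

144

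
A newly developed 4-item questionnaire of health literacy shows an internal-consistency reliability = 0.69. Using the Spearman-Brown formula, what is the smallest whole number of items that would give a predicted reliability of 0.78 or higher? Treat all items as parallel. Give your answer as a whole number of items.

7

Spearman-Brown solved for the length factor n:
n = r*(1 − r) / [ r (1 − r*) ]
n = [0.78 × 0.31] / [0.69 × 0.22]
n = 0.2418 / 0.1518 ≈ 1.5929
Items needed = n × 4 = 1.5929 × 4 ≈ 6.37 → round up to 7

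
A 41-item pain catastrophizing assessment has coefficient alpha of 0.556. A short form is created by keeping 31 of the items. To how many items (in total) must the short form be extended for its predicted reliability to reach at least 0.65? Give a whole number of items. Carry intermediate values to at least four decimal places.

Short-form reliability: n = 31/41 = 0.7561; r_31 = n·r/(1+(n−1)r) ≈ 0.4863
Length factor from the short form to reach 0.65: n' = 0.65(1 − 0.4863) / [0.4863(1 − 0.65)] ≈ 1.9618
Total items = 1.9618 × 31 = 60.82, rounded up to 61.

61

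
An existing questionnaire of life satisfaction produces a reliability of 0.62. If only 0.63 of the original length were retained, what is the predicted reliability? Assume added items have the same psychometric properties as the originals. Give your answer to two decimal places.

0.51

By Spearman-Brown, r_new = n r / (1 + (n − 1) r).
r_new = (0.63 × 0.62) / (1 + (0.63 − 1) × 0.62)
r_new = 0.3906 / 0.7706 ≈ 0.5069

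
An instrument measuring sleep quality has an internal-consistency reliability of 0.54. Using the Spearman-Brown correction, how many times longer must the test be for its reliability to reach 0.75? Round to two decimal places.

2.56

Invert Spearman-Brown to solve for n:
n = r_target (1 − r_old) / [ r_old (1 − r_target) ]
n = [0.75 × 0.46] / [0.54 × 0.25]
n = 0.3450 / 0.1350 ≈ 2.5556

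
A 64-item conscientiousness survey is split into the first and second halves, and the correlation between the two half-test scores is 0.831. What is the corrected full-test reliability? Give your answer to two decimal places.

r_full = 2(0.831) / (1 + 0.831)
r_full = 1.6620 / 1.8310 ≈ 0.9077

0.91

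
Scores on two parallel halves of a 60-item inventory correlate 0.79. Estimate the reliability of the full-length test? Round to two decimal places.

Each half is half the length of the full test, so the full test is n = 2 times a half.
r_full = 2r_hh / (1 + r_hh) = 2 × 0.79 / (1 + 0.79)
       = 1.5800 / 1.7900 = 0.8827

0.88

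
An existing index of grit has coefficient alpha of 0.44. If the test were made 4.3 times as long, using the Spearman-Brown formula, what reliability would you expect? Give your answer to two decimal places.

By Spearman-Brown, r_new = n r / (1 + (n − 1) r).
r_new = 4.3·0.44 / [1 + (4.3 − 1)·0.44]
r_new = 1.8920 / 2.4520 ≈ 0.7716

0.77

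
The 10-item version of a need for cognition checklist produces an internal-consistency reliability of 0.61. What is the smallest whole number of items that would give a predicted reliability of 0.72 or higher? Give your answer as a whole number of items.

Spearman-Brown solved for the length factor n:
n = r_target (1 − r_old) / [ r_old (1 − r_target) ]
n = [0.72 × 0.39] / [0.61 × 0.28]
n = 0.2808 / 0.1708 ≈ 1.6440
So the test needs 1.6440 × 10 ≈ 16.44 items; rounding up, 17.

17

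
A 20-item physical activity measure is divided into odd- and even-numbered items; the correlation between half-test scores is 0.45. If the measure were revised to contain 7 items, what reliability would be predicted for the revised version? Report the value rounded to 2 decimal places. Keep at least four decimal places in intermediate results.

Full-test reliability from the split-half r: r_full = 2(0.45)/(1 + 0.45) = 0.6207
Then adjust to 7 items: n = 7/20 = 0.3500
r_new = n·r_full / (1 + (n − 1)·r_full) = 0.2172 / 0.5965 ≈ 0.3641

0.36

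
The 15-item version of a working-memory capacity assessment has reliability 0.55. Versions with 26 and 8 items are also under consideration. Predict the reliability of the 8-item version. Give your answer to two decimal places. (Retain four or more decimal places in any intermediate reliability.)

Only the ratio of lengths matters: n = 8/15 = 0.5333
r_{8} = n·r / (1 + (n − 1)·r) = 0.2933 / 0.7433 ≈ 0.3946

0.39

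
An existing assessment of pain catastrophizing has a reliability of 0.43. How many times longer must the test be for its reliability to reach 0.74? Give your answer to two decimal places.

3.77

n = 0.74(1 − 0.43) / [0.43(1 − 0.74)]
n = 0.4218 / 0.1118 ≈ 3.7728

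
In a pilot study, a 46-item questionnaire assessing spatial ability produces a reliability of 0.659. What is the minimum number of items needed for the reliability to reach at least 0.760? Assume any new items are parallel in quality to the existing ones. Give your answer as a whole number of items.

76

n = 0.760 × (1 − 0.659) / [ 0.659 × (1 − 0.760) ]
  = 0.259160 / 0.158160 = 1.6386
1.6386 × 46 = 75.38 → 76 items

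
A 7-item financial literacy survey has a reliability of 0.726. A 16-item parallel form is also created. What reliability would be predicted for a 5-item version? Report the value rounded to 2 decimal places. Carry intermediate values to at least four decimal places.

Only the ratio of lengths matters: n = 5/7 = 0.7143
r_{5} = n·r / (1 + (n − 1)·r) = 0.5186 / 0.7926 ≈ 0.6543

0.65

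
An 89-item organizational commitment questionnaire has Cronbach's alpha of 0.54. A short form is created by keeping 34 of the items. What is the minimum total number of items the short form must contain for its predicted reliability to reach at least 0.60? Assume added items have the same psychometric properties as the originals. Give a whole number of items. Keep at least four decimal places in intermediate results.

First, r for the 34-item form: n = 34/89 = 0.3820, so r_34 = 0.3820·0.54/(1 + (0.3820 − 1)·0.54) = 0.3096
Then solve for n' with r_old = 0.3096, r_target = 0.60: n' = 0.60(1 − 0.3096)/[0.3096(1 − 0.60)] = 3.3450
Total items = 3.3450 × 34 = 113.73, rounded up to 114.

114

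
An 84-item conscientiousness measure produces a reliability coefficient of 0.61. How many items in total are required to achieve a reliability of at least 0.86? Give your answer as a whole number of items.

Invert Spearman-Brown to solve for n:
n = r*(1 − r) / [ r (1 − r*) ]
n = 0.86 × (1 − 0.61) / [ 0.61 × (1 − 0.86) ]
  = 0.3354 / 0.0854 = 3.9274
So the test needs 3.9274 × 84 ≈ 329.90 items; rounding up, 330.

330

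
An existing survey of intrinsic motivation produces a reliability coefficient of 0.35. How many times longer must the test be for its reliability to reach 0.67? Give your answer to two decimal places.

Spearman-Brown solved for the length factor n:
n = r_target (1 − r_old) / [ r_old (1 − r_target) ]
n = 0.67 × (1 − 0.35) / [ 0.35 × (1 − 0.67) ]
n = 0.4355 / 0.1155 ≈ 3.7706

3.77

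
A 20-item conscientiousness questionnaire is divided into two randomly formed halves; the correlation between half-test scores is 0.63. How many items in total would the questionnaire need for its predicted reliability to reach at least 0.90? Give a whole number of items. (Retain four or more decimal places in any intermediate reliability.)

53

Corrected full-test reliability: r_full = 2 × 0.63 / (1 + 0.63) ≈ 0.7730
n = r_tgt(1 − r_full) / [r_full(1 − r_tgt)] = 0.90 × 0.2270 / (0.7730 × 0.10) ≈ 2.6429
Items = 2.6429 × 20 ≈ 52.86 → 53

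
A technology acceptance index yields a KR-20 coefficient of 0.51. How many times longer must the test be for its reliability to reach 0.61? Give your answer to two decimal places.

Spearman-Brown solved for the length factor n:
n = r*(1 − r) / [ r (1 − r*) ]
n = 0.61 × (1 − 0.51) / [ 0.51 × (1 − 0.61) ]
n = 0.2989 / 0.1989 ≈ 1.5028

1.50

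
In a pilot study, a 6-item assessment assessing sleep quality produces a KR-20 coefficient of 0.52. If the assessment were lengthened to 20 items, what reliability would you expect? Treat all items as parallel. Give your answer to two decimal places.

0.78

n = 20/6 = 3.3333
Apply the Spearman-Brown prophecy formula, r' = nr / [1 + (n − 1)r]:
r_new = 3.3333·0.52 / [1 + (3.3333 − 1)·0.52]
r_new = 1.7333 / 2.2133 ≈ 0.7831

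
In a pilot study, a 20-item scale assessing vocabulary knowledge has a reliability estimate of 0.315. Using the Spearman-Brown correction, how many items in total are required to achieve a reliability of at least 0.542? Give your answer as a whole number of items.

n = 0.542 × (1 − 0.315) / [ 0.315 × (1 − 0.542) ]
  = 0.371270 / 0.144270 = 2.5734
2.5734 × 20 = 51.47 → 52 items

52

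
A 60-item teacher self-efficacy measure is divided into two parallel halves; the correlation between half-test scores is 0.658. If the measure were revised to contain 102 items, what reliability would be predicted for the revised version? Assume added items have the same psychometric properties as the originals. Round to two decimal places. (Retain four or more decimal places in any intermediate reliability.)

0.87

Full-test reliability from the split-half r: r_full = 2(0.658)/(1 + 0.658) = 0.7937
Length factor from 60 to 102 items: n = 102/60 = 1.7000
r_new = n·r_full / (1 + (n − 1)·r_full) = 1.3493 / 1.5556 ≈ 0.8674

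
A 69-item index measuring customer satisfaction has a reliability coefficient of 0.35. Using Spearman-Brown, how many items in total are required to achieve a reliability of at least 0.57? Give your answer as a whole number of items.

170

n = 0.57 × (1 − 0.35) / [ 0.35 × (1 − 0.57) ]
n = 0.3705 / 0.1505 ≈ 2.4618
So the test needs 2.4618 × 69 ≈ 169.86 items; rounding up, 170.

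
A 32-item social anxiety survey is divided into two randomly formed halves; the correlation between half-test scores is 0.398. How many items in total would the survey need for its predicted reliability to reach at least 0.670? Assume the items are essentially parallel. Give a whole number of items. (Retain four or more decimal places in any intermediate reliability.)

50

r_full = 2(0.398)/(1 + 0.398) = 0.5694
Solve Spearman-Brown for n: n = 0.670(1 − 0.5694) / [0.5694(1 − 0.670)] = 1.5354
Required items = 1.5354 × 32 = 49.13, so 50 items.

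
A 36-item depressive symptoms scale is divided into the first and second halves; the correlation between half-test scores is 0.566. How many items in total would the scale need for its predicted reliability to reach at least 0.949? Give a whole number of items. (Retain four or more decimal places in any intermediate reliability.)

r_full = 2(0.566)/(1 + 0.566) = 0.7229
n = r_tgt(1 − r_full) / [r_full(1 − r_tgt)] = 0.949 × 0.2771 / (0.7229 × 0.051) ≈ 7.1327
Items = 7.1327 × 36 ≈ 256.78 → 257

257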